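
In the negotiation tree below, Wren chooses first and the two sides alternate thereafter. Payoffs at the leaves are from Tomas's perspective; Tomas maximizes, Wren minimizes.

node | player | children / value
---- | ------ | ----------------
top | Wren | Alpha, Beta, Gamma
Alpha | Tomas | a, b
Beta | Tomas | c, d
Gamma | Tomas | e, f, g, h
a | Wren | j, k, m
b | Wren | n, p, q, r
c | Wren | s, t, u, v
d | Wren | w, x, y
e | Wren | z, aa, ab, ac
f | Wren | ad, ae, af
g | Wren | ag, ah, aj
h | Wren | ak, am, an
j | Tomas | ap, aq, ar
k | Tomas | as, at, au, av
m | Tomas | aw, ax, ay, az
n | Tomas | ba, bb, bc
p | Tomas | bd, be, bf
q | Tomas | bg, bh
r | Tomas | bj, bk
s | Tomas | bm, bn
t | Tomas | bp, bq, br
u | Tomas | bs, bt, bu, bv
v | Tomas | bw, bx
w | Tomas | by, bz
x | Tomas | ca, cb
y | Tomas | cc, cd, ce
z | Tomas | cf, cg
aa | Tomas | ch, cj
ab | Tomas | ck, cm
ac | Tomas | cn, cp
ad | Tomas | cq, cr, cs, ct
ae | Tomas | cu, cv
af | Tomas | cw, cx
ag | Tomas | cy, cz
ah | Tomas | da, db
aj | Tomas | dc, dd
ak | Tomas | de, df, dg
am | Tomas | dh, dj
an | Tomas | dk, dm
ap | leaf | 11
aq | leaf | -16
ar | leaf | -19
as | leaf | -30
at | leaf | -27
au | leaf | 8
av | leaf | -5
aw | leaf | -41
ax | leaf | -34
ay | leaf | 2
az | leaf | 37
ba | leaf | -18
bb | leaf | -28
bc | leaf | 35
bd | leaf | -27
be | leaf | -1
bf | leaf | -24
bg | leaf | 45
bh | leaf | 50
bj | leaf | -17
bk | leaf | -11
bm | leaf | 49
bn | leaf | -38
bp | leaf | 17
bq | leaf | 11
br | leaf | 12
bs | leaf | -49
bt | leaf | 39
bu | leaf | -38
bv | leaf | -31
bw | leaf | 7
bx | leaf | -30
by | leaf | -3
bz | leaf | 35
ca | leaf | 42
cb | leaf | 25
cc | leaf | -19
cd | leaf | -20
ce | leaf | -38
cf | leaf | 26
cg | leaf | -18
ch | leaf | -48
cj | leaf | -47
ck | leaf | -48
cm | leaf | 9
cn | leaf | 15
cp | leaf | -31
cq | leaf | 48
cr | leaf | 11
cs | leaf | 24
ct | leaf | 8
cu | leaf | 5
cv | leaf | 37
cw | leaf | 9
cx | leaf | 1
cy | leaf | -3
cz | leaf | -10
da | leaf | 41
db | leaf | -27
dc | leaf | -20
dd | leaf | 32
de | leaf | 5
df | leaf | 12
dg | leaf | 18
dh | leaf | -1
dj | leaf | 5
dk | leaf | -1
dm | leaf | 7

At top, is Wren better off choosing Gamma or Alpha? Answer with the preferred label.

Alpha

z (Tomas): max(26, -18) = 26
aa (Tomas): max(-48, -47) = -47
ab (Tomas): max(-48, 9) = 9
ac (Tomas): max(15, -31) = 15
e (Wren): min(26, -47, 9, 15) = -47
ad (Tomas): max(48, 11, 24, 8) = 48
ae (Tomas): max(5, 37) = 37
af (Tomas): max(9, 1) = 9
f (Wren): min(48, 37, 9) = 9
ag (Tomas): max(-3, -10) = -3
ah (Tomas): max(41, -27) = 41
aj (Tomas): max(-20, 32) = 32
g (Wren): min(-3, 41, 32) = -3
ak (Tomas): max(5, 12, 18) = 18
am (Tomas): max(-1, 5) = 5
an (Tomas): max(-1, 7) = 7
h (Wren): min(18, 5, 7) = 5
Gamma (Tomas): max(-47, 9, -3, 5) = 9
j (Tomas): max(11, -16, -19) = 11
k (Tomas): max(-30, -27, 8, -5) = 8
m (Tomas): max(-41, -34, 2, 37) = 37
a (Wren): min(11, 8, 37) = 8
n (Tomas): max(-18, -28, 35) = 35
p (Tomas): max(-27, -1, -24) = -1
q (Tomas): max(45, 50) = 50
r (Tomas): max(-17, -11) = -11
b (Wren): min(35, -1, 50, -11) = -11
Alpha (Tomas): max(8, -11) = 8
Wren prefers the lower value; Gamma=9, Alpha=8. Alpha is better since 8 < 9.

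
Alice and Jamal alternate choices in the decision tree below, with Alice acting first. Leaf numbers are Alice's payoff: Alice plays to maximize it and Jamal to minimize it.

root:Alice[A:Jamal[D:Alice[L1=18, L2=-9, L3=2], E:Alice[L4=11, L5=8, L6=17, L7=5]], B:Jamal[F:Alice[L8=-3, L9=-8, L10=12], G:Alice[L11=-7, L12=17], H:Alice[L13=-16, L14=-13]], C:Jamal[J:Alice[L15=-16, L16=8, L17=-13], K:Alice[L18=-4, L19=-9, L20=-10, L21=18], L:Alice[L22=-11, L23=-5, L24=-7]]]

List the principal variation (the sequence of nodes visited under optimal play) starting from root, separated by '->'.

root -> A -> E -> L6

D (Alice): max(18, -9, 2) = 18
E (Alice): max(11, 8, 17, 5) = 17
A (Jamal): min(18, 17) = 17
F (Alice): max(-3, -8, 12) = 12
G (Alice): max(-7, 17) = 17
H (Alice): max(-16, -13) = -13
B (Jamal): min(12, 17, -13) = -13
J (Alice): max(-16, 8, -13) = 8
K (Alice): max(-4, -9, -10, 18) = 18
L (Alice): max(-11, -5, -7) = -5
C (Jamal): min(8, 18, -5) = -5
root (Alice): max(17, -13, -5) = 17
At root, Alice picks A (highest: 17).
At A, Jamal picks E (lowest: 17).
At E, Alice picks L6 (highest: 17).
Terminal value 17.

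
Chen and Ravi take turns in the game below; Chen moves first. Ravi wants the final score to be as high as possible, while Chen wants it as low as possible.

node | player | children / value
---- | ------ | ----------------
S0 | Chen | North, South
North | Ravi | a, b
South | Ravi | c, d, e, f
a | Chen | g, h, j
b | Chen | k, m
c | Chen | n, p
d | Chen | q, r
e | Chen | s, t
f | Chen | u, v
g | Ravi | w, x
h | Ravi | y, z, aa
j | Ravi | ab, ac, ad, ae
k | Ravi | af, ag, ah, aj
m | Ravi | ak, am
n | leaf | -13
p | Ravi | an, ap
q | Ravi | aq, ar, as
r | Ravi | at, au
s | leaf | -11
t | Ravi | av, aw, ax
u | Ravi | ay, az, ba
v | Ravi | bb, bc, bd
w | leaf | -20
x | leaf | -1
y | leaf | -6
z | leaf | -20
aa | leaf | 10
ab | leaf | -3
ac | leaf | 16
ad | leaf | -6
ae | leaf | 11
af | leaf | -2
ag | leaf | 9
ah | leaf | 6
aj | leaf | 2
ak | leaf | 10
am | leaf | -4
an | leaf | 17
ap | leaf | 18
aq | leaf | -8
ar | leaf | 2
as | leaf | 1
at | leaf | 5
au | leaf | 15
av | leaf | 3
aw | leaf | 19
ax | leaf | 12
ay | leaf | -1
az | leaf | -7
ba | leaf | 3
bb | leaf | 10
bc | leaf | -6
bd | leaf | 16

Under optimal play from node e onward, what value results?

-11

t (Ravi): max(3, 19, 12) = 19
e (Chen): min(-11, 19) = -11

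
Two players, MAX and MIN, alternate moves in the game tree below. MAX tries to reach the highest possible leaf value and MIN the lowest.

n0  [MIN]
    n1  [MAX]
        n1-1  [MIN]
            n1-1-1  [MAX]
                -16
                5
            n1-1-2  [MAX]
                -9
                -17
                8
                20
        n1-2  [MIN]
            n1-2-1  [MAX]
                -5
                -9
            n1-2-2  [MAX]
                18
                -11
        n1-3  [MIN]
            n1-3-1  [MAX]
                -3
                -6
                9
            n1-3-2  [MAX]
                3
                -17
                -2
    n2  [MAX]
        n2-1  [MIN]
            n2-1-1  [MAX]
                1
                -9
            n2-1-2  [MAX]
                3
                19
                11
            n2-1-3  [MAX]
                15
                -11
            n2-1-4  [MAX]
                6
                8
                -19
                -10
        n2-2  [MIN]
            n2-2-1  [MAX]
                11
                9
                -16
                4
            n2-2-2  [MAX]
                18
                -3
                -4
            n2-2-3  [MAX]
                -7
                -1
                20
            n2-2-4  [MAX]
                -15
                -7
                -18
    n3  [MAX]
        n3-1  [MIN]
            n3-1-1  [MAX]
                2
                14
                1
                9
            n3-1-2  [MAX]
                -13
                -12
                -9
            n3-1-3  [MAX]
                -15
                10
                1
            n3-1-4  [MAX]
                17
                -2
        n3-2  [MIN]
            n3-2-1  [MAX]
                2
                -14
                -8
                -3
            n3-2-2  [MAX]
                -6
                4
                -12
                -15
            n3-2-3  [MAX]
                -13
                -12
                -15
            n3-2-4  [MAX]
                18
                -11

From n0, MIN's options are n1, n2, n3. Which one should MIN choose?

n3

n1-1-1 (MAX): max(-16, 5) = 5
n1-1-2 (MAX): max(-9, -17, 8, 20) = 20
n1-1 (MIN): min(5, 20) = 5
n1-2-1 (MAX): max(-5, -9) = -5
n1-2-2 (MAX): max(18, -11) = 18
n1-2 (MIN): min(-5, 18) = -5
n1-3-1 (MAX): max(-3, -6, 9) = 9
n1-3-2 (MAX): max(3, -17, -2) = 3
n1-3 (MIN): min(9, 3) = 3
n1 (MAX): max(5, -5, 3) = 5
n2-1-1 (MAX): max(1, -9) = 1
n2-1-2 (MAX): max(3, 19, 11) = 19
n2-1-3 (MAX): max(15, -11) = 15
n2-1-4 (MAX): max(6, 8, -19, -10) = 8
n2-1 (MIN): min(1, 19, 15, 8) = 1
n2-2-1 (MAX): max(11, 9, -16, 4) = 11
n2-2-2 (MAX): max(18, -3, -4) = 18
n2-2-3 (MAX): max(-7, -1, 20) = 20
n2-2-4 (MAX): max(-15, -7, -18) = -7
n2-2 (MIN): min(11, 18, 20, -7) = -7
n2 (MAX): max(1, -7) = 1
n3-1-1 (MAX): max(2, 14, 1, 9) = 14
n3-1-2 (MAX): max(-13, -12, -9) = -9
n3-1-3 (MAX): max(-15, 10, 1) = 10
n3-1-4 (MAX): max(17, -2) = 17
n3-1 (MIN): min(14, -9, 10, 17) = -9
n3-2-1 (MAX): max(2, -14, -8, -3) = 2
n3-2-2 (MAX): max(-6, 4, -12, -15) = 4
n3-2-3 (MAX): max(-13, -12, -15) = -12
n3-2-4 (MAX): max(18, -11) = 18
n3-2 (MIN): min(2, 4, -12, 18) = -12
n3 (MAX): max(-9, -12) = -9
n0 (MIN): min(5, 1, -9) = -9
MIN at n0 wants the lowest of {n1=5, n2=1, n3=-9}, so chooses n3.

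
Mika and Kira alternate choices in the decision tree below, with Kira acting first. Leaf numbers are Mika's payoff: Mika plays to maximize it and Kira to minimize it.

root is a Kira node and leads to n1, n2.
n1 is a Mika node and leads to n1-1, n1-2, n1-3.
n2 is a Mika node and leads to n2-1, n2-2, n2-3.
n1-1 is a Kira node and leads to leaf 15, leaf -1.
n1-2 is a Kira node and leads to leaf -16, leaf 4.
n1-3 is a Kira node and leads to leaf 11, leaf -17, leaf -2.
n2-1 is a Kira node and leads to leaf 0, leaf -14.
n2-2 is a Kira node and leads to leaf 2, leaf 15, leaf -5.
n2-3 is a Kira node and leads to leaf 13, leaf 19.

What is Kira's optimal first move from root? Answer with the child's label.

n1

n1-1 (Kira): min(15, -1) = -1
n1-2 (Kira): min(-16, 4) = -16
n1-3 (Kira): min(11, -17, -2) = -17
n1 (Mika): max(-1, -16, -17) = -1
n2-1 (Kira): min(0, -14) = -14
n2-2 (Kira): min(2, 15, -5) = -5
n2-3 (Kira): min(13, 19) = 13
n2 (Mika): max(-14, -5, 13) = 13
root (Kira): min(-1, 13) = -1
Kira at root wants the lowest of {n1=-1, n2=13}, so chooses n1.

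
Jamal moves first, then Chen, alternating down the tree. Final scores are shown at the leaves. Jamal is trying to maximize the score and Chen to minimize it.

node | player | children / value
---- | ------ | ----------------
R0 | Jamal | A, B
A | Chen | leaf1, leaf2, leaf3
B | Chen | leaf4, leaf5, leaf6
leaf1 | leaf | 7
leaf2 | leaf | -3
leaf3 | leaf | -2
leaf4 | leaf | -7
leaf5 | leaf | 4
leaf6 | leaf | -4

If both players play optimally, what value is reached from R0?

-3

A (Chen): min(7, -3, -2) = -3
B (Chen): min(-7, 4, -4) = -7
R0 (Jamal): max(-3, -7) = -3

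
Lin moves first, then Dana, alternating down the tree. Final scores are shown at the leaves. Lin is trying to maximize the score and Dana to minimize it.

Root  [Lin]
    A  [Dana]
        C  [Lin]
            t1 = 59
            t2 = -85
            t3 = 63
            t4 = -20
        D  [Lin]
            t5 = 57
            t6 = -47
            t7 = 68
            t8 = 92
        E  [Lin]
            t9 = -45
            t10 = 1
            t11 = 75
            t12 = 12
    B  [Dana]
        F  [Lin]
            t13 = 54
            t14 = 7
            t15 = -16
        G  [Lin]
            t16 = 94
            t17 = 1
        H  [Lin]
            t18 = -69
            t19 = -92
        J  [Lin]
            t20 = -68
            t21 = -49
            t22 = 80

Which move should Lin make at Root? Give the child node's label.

C (Lin): max(59, -85, 63, -20) = 63
D (Lin): max(57, -47, 68, 92) = 92
E (Lin): max(-45, 1, 75, 12) = 75
A (Dana): min(63, 92, 75) = 63
F (Lin): max(54, 7, -16) = 54
G (Lin): max(94, 1) = 94
H (Lin): max(-69, -92) = -69
J (Lin): max(-68, -49, 80) = 80
B (Dana): min(54, 94, -69, 80) = -69
Root (Lin): max(63, -69) = 63
Lin at Root wants the highest of {A=63, B=-69}, so chooses A.

A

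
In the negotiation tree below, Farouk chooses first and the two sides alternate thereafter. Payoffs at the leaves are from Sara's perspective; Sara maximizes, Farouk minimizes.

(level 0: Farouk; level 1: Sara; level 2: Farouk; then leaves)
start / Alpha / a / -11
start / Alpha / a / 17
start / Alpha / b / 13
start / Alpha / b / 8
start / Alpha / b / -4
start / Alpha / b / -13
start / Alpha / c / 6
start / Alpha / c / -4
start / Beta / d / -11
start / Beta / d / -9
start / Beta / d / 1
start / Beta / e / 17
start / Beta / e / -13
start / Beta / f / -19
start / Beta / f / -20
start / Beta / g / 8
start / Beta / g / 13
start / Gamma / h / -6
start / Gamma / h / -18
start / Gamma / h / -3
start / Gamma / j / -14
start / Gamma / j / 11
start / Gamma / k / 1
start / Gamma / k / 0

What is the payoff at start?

a (Farouk): min(-11, 17) = -11
b (Farouk): min(13, 8, -4, -13) = -13
c (Farouk): min(6, -4) = -4
Alpha (Sara): max(-11, -13, -4) = -4
d (Farouk): min(-11, -9, 1) = -11
e (Farouk): min(17, -13) = -13
f (Farouk): min(-19, -20) = -20
g (Farouk): min(8, 13) = 8
Beta (Sara): max(-11, -13, -20, 8) = 8
h (Farouk): min(-6, -18, -3) = -18
j (Farouk): min(-14, 11) = -14
k (Farouk): min(1, 0) = 0
Gamma (Sara): max(-18, -14, 0) = 0
start (Farouk): min(-4, 8, 0) = -4

-4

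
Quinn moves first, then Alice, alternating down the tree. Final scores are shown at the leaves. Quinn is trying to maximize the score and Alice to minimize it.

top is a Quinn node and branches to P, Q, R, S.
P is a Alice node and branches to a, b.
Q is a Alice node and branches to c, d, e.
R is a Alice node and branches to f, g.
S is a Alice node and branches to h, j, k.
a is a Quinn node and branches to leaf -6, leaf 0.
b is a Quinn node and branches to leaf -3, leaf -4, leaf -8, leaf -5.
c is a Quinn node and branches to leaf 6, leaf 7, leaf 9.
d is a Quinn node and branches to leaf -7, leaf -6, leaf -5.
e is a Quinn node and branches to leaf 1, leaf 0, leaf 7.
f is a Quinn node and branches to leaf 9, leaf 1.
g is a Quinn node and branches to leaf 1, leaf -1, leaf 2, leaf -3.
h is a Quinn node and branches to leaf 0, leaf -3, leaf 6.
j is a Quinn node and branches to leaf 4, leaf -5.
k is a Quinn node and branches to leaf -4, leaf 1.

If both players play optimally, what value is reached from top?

a (Quinn): max(-6, 0) = 0
b (Quinn): max(-3, -4, -8, -5) = -3
P (Alice): min(0, -3) = -3
c (Quinn): max(6, 7, 9) = 9
d (Quinn): max(-7, -6, -5) = -5
e (Quinn): max(1, 0, 7) = 7
Q (Alice): min(9, -5, 7) = -5
f (Quinn): max(9, 1) = 9
g (Quinn): max(1, -1, 2, -3) = 2
R (Alice): min(9, 2) = 2
h (Quinn): max(0, -3, 6) = 6
j (Quinn): max(4, -5) = 4
k (Quinn): max(-4, 1) = 1
S (Alice): min(6, 4, 1) = 1
top (Quinn): max(-3, -5, 2, 1) = 2

2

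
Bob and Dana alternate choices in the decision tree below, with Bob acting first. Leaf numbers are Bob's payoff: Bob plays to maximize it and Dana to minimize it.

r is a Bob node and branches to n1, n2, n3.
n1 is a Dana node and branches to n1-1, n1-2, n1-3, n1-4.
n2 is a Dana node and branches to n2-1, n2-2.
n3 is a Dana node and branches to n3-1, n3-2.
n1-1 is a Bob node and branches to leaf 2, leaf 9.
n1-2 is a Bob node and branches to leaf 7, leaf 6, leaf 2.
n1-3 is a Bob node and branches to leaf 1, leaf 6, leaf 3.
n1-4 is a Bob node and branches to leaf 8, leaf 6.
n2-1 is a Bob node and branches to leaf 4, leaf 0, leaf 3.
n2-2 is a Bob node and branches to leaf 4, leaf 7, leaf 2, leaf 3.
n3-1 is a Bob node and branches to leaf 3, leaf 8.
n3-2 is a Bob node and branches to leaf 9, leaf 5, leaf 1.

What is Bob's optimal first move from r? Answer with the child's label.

n3

n1-1 (Bob): max(2, 9) = 9
n1-2 (Bob): max(7, 6, 2) = 7
n1-3 (Bob): max(1, 6, 3) = 6
n1-4 (Bob): max(8, 6) = 8
n1 (Dana): min(9, 7, 6, 8) = 6
n2-1 (Bob): max(4, 0, 3) = 4
n2-2 (Bob): max(4, 7, 2, 3) = 7
n2 (Dana): min(4, 7) = 4
n3-1 (Bob): max(3, 8) = 8
n3-2 (Bob): max(9, 5, 1) = 9
n3 (Dana): min(8, 9) = 8
r (Bob): max(6, 4, 8) = 8
Bob at r wants the highest of {n1=6, n2=4, n3=8}, so chooses n3.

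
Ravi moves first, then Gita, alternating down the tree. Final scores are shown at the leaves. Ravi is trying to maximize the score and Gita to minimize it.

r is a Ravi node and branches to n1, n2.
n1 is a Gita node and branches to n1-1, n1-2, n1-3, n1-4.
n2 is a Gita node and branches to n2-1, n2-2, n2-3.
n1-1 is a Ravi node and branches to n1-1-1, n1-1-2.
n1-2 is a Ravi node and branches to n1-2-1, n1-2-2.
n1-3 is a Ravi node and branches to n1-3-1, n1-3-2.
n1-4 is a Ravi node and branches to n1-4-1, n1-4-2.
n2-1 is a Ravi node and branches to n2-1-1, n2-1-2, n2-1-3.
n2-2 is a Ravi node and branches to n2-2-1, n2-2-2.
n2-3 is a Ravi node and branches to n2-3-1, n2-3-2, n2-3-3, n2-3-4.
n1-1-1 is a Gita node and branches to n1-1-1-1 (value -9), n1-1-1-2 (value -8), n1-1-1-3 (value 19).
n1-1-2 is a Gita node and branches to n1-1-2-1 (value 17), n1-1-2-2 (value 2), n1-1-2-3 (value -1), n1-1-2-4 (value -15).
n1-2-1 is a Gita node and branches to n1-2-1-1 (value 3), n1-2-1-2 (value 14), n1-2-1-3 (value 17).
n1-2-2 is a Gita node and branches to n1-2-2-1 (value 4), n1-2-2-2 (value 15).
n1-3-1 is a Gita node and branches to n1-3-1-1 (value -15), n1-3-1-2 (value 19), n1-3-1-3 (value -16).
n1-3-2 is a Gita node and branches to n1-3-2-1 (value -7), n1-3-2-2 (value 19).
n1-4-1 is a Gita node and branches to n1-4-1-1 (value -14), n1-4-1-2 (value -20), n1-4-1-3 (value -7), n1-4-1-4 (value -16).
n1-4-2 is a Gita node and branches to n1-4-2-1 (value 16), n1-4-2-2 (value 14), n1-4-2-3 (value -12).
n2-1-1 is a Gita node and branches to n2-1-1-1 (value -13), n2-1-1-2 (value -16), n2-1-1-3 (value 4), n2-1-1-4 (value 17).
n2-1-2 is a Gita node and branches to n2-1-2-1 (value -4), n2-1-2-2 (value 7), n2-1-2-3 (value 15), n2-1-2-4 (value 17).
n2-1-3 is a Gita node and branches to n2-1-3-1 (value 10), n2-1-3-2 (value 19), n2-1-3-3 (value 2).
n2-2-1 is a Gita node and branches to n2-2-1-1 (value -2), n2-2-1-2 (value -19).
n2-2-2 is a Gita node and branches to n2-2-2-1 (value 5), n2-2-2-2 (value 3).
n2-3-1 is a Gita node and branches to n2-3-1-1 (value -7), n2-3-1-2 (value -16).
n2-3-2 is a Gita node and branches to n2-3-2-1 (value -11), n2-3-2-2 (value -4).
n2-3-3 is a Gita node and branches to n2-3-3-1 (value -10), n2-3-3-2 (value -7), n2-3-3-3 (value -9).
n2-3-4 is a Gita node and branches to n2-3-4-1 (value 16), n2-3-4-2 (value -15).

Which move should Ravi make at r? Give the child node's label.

n1-1-1 (Gita): min(-9, -8, 19) = -9
n1-1-2 (Gita): min(17, 2, -1, -15) = -15
n1-1 (Ravi): max(-9, -15) = -9
n1-2-1 (Gita): min(3, 14, 17) = 3
n1-2-2 (Gita): min(4, 15) = 4
n1-2 (Ravi): max(3, 4) = 4
n1-3-1 (Gita): min(-15, 19, -16) = -16
n1-3-2 (Gita): min(-7, 19) = -7
n1-3 (Ravi): max(-16, -7) = -7
n1-4-1 (Gita): min(-14, -20, -7, -16) = -20
n1-4-2 (Gita): min(16, 14, -12) = -12
n1-4 (Ravi): max(-20, -12) = -12
n1 (Gita): min(-9, 4, -7, -12) = -12
n2-1-1 (Gita): min(-13, -16, 4, 17) = -16
n2-1-2 (Gita): min(-4, 7, 15, 17) = -4
n2-1-3 (Gita): min(10, 19, 2) = 2
n2-1 (Ravi): max(-16, -4, 2) = 2
n2-2-1 (Gita): min(-2, -19) = -19
n2-2-2 (Gita): min(5, 3) = 3
n2-2 (Ravi): max(-19, 3) = 3
n2-3-1 (Gita): min(-7, -16) = -16
n2-3-2 (Gita): min(-11, -4) = -11
n2-3-3 (Gita): min(-10, -7, -9) = -10
n2-3-4 (Gita): min(16, -15) = -15
n2-3 (Ravi): max(-16, -11, -10, -15) = -10
n2 (Gita): min(2, 3, -10) = -10
r (Ravi): max(-12, -10) = -10
Ravi at r wants the highest of {n1=-12, n2=-10}, so chooses n2.

n2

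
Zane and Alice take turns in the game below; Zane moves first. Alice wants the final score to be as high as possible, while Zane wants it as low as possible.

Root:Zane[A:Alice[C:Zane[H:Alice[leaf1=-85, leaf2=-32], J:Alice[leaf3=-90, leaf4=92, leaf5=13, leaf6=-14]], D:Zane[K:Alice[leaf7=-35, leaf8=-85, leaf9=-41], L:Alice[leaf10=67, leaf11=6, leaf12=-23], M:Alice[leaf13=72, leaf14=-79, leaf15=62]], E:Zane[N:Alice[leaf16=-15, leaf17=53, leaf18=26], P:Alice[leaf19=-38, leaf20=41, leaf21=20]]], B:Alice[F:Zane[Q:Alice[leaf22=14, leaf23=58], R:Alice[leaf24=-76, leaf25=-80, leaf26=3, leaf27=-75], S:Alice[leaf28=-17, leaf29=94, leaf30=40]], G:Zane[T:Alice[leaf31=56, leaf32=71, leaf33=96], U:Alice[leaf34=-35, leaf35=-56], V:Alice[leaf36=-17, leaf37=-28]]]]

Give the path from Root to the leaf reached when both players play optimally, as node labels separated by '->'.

Root -> B -> F -> R -> leaf26

H (Alice): max(-85, -32) = -32
J (Alice): max(-90, 92, 13, -14) = 92
C (Zane): min(-32, 92) = -32
K (Alice): max(-35, -85, -41) = -35
L (Alice): max(67, 6, -23) = 67
M (Alice): max(72, -79, 62) = 72
D (Zane): min(-35, 67, 72) = -35
N (Alice): max(-15, 53, 26) = 53
P (Alice): max(-38, 41, 20) = 41
E (Zane): min(53, 41) = 41
A (Alice): max(-32, -35, 41) = 41
Q (Alice): max(14, 58) = 58
R (Alice): max(-76, -80, 3, -75) = 3
S (Alice): max(-17, 94, 40) = 94
F (Zane): min(58, 3, 94) = 3
T (Alice): max(56, 71, 96) = 96
U (Alice): max(-35, -56) = -35
V (Alice): max(-17, -28) = -17
G (Zane): min(96, -35, -17) = -35
B (Alice): max(3, -35) = 3
Root (Zane): min(41, 3) = 3
At Root, Zane picks B (lowest: 3).
At B, Alice picks F (highest: 3).
At F, Zane picks R (lowest: 3).
At R, Alice picks leaf26 (highest: 3).
Terminal value 3.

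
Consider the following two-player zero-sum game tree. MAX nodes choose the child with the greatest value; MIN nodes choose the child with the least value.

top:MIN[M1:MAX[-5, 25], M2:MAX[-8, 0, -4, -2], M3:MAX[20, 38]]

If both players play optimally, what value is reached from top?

0

M1 (MAX): max(-5, 25) = 25
M2 (MAX): max(-8, 0, -4, -2) = 0
M3 (MAX): max(20, 38) = 38
top (MIN): min(25, 0, 38) = 0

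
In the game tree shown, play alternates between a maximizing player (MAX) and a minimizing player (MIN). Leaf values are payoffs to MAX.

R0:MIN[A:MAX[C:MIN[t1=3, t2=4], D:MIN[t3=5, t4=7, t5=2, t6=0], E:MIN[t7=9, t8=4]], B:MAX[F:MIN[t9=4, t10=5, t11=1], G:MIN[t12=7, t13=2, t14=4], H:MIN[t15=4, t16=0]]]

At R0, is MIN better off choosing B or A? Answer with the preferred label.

B

F (MIN): min(4, 5, 1) = 1
G (MIN): min(7, 2, 4) = 2
H (MIN): min(4, 0) = 0
B (MAX): max(1, 2, 0) = 2
C (MIN): min(3, 4) = 3
D (MIN): min(5, 7, 2, 0) = 0
E (MIN): min(9, 4) = 4
A (MAX): max(3, 0, 4) = 4
MIN prefers the lower value; B=2, A=4. B is better since 2 < 4.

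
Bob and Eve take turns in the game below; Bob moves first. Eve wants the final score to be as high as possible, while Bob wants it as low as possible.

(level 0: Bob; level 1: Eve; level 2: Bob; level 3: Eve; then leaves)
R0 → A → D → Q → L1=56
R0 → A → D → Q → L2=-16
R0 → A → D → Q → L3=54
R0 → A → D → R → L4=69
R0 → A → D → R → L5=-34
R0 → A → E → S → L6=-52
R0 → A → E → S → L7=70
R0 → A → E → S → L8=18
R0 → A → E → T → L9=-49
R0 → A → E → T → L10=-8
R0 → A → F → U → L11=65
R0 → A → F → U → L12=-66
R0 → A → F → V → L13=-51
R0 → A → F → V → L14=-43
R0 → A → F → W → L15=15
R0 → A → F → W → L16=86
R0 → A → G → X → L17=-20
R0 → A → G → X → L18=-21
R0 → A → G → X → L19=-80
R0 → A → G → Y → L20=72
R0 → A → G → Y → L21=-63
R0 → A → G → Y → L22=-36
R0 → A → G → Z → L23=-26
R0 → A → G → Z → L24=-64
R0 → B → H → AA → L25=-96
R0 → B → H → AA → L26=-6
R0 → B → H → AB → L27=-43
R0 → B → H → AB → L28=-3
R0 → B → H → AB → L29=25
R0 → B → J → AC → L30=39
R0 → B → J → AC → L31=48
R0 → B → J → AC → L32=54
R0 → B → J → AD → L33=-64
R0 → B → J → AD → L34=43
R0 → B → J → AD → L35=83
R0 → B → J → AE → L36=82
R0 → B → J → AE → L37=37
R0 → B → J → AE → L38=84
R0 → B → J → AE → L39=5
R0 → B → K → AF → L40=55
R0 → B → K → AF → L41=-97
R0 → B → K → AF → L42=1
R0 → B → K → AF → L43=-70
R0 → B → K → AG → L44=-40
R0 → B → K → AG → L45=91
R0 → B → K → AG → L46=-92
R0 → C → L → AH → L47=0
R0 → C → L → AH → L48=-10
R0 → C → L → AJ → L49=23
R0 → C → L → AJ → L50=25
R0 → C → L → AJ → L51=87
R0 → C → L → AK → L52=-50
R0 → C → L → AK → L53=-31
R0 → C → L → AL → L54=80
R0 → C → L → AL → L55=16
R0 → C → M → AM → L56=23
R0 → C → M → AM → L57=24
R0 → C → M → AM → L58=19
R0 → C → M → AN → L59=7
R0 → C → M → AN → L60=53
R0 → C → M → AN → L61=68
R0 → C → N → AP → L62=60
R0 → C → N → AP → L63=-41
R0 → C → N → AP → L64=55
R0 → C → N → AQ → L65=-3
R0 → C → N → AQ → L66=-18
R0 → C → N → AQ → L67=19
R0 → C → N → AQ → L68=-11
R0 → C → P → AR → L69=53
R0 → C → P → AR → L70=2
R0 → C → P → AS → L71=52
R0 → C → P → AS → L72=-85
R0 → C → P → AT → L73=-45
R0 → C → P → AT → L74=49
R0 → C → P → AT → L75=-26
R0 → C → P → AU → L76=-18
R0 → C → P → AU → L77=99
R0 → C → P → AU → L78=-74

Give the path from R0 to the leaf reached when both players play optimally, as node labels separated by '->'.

R0 -> C -> P -> AT -> L74

Q (Eve): max(56, -16, 54) = 56
R (Eve): max(69, -34) = 69
D (Bob): min(56, 69) = 56
S (Eve): max(-52, 70, 18) = 70
T (Eve): max(-49, -8) = -8
E (Bob): min(70, -8) = -8
U (Eve): max(65, -66) = 65
V (Eve): max(-51, -43) = -43
W (Eve): max(15, 86) = 86
F (Bob): min(65, -43, 86) = -43
X (Eve): max(-20, -21, -80) = -20
Y (Eve): max(72, -63, -36) = 72
Z (Eve): max(-26, -64) = -26
G (Bob): min(-20, 72, -26) = -26
A (Eve): max(56, -8, -43, -26) = 56
AA (Eve): max(-96, -6) = -6
AB (Eve): max(-43, -3, 25) = 25
H (Bob): min(-6, 25) = -6
AC (Eve): max(39, 48, 54) = 54
AD (Eve): max(-64, 43, 83) = 83
AE (Eve): max(82, 37, 84, 5) = 84
J (Bob): min(54, 83, 84) = 54
AF (Eve): max(55, -97, 1, -70) = 55
AG (Eve): max(-40, 91, -92) = 91
K (Bob): min(55, 91) = 55
B (Eve): max(-6, 54, 55) = 55
AH (Eve): max(0, -10) = 0
AJ (Eve): max(23, 25, 87) = 87
AK (Eve): max(-50, -31) = -31
AL (Eve): max(80, 16) = 80
L (Bob): min(0, 87, -31, 80) = -31
AM (Eve): max(23, 24, 19) = 24
AN (Eve): max(7, 53, 68) = 68
M (Bob): min(24, 68) = 24
AP (Eve): max(60, -41, 55) = 60
AQ (Eve): max(-3, -18, 19, -11) = 19
N (Bob): min(60, 19) = 19
AR (Eve): max(53, 2) = 53
AS (Eve): max(52, -85) = 52
AT (Eve): max(-45, 49, -26) = 49
AU (Eve): max(-18, 99, -74) = 99
P (Bob): min(53, 52, 49, 99) = 49
C (Eve): max(-31, 24, 19, 49) = 49
R0 (Bob): min(56, 55, 49) = 49
At R0, Bob picks C (lowest: 49).
At C, Eve picks P (highest: 49).
At P, Bob picks AT (lowest: 49).
At AT, Eve picks L74 (highest: 49).
Terminal value 49.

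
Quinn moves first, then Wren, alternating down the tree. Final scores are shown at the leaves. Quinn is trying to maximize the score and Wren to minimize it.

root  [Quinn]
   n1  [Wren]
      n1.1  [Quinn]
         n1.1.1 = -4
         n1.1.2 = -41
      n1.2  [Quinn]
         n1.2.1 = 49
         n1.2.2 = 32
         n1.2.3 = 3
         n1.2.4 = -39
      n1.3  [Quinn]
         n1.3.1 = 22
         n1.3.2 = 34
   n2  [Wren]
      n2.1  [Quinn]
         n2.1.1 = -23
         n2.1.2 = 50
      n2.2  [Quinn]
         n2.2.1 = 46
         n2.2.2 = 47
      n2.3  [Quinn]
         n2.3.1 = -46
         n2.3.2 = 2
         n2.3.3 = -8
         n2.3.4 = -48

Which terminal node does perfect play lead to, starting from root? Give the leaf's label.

n2.3.2

n1.1 (Quinn): max(-4, -41) = -4
n1.2 (Quinn): max(49, 32, 3, -39) = 49
n1.3 (Quinn): max(22, 34) = 34
n1 (Wren): min(-4, 49, 34) = -4
n2.1 (Quinn): max(-23, 50) = 50
n2.2 (Quinn): max(46, 47) = 47
n2.3 (Quinn): max(-46, 2, -8, -48) = 2
n2 (Wren): min(50, 47, 2) = 2
root (Quinn): max(-4, 2) = 2
At root, Quinn picks n2 (highest: 2).
At n2, Wren picks n2.3 (lowest: 2).
At n2.3, Quinn picks n2.3.2 (highest: 2).
Terminal value 2.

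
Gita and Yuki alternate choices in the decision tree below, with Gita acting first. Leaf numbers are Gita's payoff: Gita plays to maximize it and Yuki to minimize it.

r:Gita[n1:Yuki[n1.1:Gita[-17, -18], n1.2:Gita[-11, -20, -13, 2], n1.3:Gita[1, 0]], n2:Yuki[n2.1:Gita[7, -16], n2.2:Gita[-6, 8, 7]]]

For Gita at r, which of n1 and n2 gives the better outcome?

n1.1 (Gita): max(-17, -18) = -17
n1.2 (Gita): max(-11, -20, -13, 2) = 2
n1.3 (Gita): max(1, 0) = 1
n1 (Yuki): min(-17, 2, 1) = -17
n2.1 (Gita): max(7, -16) = 7
n2.2 (Gita): max(-6, 8, 7) = 8
n2 (Yuki): min(7, 8) = 7
Gita prefers the higher value; n1=-17, n2=7. n2 is better since 7 > -17.

n2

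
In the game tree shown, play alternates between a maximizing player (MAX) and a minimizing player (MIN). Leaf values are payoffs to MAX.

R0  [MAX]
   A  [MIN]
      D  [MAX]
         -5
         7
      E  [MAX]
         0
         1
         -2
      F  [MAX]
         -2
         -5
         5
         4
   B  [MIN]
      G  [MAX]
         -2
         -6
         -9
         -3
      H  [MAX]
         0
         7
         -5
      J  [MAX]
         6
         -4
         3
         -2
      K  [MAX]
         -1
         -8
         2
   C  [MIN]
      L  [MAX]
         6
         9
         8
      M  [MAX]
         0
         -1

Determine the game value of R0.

1

D (MAX): max(-5, 7) = 7
E (MAX): max(0, 1, -2) = 1
F (MAX): max(-2, -5, 5, 4) = 5
A (MIN): min(7, 1, 5) = 1
G (MAX): max(-2, -6, -9, -3) = -2
H (MAX): max(0, 7, -5) = 7
J (MAX): max(6, -4, 3, -2) = 6
K (MAX): max(-1, -8, 2) = 2
B (MIN): min(-2, 7, 6, 2) = -2
L (MAX): max(6, 9, 8) = 9
M (MAX): max(0, -1) = 0
C (MIN): min(9, 0) = 0
R0 (MAX): max(1, -2, 0) = 1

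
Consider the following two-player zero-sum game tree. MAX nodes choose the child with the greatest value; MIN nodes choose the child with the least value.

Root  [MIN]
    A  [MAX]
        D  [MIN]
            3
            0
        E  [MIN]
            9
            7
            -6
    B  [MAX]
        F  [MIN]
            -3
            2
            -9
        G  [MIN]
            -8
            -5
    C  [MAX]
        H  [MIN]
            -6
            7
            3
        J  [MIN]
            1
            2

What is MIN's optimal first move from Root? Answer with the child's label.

B

D (MIN): min(3, 0) = 0
E (MIN): min(9, 7, -6) = -6
A (MAX): max(0, -6) = 0
F (MIN): min(-3, 2, -9) = -9
G (MIN): min(-8, -5) = -8
B (MAX): max(-9, -8) = -8
H (MIN): min(-6, 7, 3) = -6
J (MIN): min(1, 2) = 1
C (MAX): max(-6, 1) = 1
Root (MIN): min(0, -8, 1) = -8
MIN at Root wants the lowest of {A=0, B=-8, C=1}, so chooses B.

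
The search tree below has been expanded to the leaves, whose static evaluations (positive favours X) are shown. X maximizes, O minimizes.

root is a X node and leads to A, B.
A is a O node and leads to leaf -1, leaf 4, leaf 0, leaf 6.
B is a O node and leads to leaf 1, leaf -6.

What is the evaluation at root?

A (O): min(-1, 4, 0, 6) = -1
B (O): min(1, -6) = -6
root (X): max(-1, -6) = -1

-1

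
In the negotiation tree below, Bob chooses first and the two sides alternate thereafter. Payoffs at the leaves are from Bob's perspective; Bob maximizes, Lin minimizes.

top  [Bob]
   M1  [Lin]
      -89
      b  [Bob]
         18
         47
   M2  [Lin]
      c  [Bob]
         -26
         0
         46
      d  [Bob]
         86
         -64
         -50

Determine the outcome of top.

46

b (Bob): max(18, 47) = 47
M1 (Lin): min(-89, 47) = -89
c (Bob): max(-26, 0, 46) = 46
d (Bob): max(86, -64, -50) = 86
M2 (Lin): min(46, 86) = 46
top (Bob): max(-89, 46) = 46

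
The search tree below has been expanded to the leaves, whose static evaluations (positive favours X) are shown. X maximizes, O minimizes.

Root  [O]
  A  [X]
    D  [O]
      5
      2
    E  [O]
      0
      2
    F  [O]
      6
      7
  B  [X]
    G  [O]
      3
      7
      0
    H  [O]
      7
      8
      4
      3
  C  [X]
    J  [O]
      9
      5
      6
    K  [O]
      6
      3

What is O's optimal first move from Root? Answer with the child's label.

D (O): min(5, 2) = 2
E (O): min(0, 2) = 0
F (O): min(6, 7) = 6
A (X): max(2, 0, 6) = 6
G (O): min(3, 7, 0) = 0
H (O): min(7, 8, 4, 3) = 3
B (X): max(0, 3) = 3
J (O): min(9, 5, 6) = 5
K (O): min(6, 3) = 3
C (X): max(5, 3) = 5
Root (O): min(6, 3, 5) = 3
O at Root wants the lowest of {A=6, B=3, C=5}, so chooses B.

B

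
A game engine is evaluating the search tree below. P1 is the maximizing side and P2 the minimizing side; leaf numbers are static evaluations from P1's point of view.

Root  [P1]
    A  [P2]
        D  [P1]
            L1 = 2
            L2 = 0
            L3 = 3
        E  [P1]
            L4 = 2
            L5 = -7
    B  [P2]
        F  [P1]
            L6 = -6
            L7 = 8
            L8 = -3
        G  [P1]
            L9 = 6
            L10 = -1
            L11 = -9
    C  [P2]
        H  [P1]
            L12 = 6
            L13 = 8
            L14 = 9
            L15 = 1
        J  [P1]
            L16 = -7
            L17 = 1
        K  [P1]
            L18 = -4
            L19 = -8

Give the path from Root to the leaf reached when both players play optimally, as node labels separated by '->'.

Root -> B -> G -> L9

D (P1): max(2, 0, 3) = 3
E (P1): max(2, -7) = 2
A (P2): min(3, 2) = 2
F (P1): max(-6, 8, -3) = 8
G (P1): max(6, -1, -9) = 6
B (P2): min(8, 6) = 6
H (P1): max(6, 8, 9, 1) = 9
J (P1): max(-7, 1) = 1
K (P1): max(-4, -8) = -4
C (P2): min(9, 1, -4) = -4
Root (P1): max(2, 6, -4) = 6
At Root, P1 picks B (highest: 6).
At B, P2 picks G (lowest: 6).
At G, P1 picks L9 (highest: 6).
Terminal value 6.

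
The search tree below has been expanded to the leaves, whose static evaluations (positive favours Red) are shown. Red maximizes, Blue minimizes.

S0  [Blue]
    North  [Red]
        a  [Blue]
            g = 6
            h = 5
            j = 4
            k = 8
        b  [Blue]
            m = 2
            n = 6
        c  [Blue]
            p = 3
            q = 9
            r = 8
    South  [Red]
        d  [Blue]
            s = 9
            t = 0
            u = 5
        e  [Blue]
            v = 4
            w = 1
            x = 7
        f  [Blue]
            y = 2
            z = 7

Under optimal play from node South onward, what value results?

d (Blue): min(9, 0, 5) = 0
e (Blue): min(4, 1, 7) = 1
f (Blue): min(2, 7) = 2
South (Red): max(0, 1, 2) = 2

2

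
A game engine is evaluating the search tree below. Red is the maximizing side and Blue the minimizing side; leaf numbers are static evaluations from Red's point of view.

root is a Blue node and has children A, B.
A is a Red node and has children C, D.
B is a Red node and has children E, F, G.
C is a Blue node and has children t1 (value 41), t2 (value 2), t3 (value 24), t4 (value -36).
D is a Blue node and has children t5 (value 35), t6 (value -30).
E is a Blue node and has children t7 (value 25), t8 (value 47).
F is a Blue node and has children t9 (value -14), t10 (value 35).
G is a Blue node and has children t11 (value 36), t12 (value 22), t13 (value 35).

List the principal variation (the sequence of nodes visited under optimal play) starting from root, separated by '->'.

C (Blue): min(41, 2, 24, -36) = -36
D (Blue): min(35, -30) = -30
A (Red): max(-36, -30) = -30
E (Blue): min(25, 47) = 25
F (Blue): min(-14, 35) = -14
G (Blue): min(36, 22, 35) = 22
B (Red): max(25, -14, 22) = 25
root (Blue): min(-30, 25) = -30
At root, Blue picks A (lowest: -30).
At A, Red picks D (highest: -30).
At D, Blue picks t6 (lowest: -30).
Terminal value -30.

root -> A -> D -> t6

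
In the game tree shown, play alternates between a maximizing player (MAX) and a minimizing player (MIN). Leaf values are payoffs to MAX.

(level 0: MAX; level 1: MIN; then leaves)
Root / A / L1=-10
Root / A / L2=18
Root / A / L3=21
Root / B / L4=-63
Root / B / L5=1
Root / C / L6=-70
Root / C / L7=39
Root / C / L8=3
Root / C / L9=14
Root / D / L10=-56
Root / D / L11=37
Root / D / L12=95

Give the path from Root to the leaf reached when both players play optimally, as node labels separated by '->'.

A (MIN): min(-10, 18, 21) = -10
B (MIN): min(-63, 1) = -63
C (MIN): min(-70, 39, 3, 14) = -70
D (MIN): min(-56, 37, 95) = -56
Root (MAX): max(-10, -63, -70, -56) = -10
At Root, MAX picks A (highest: -10).
At A, MIN picks L1 (lowest: -10).
Terminal value -10.

Root -> A -> L1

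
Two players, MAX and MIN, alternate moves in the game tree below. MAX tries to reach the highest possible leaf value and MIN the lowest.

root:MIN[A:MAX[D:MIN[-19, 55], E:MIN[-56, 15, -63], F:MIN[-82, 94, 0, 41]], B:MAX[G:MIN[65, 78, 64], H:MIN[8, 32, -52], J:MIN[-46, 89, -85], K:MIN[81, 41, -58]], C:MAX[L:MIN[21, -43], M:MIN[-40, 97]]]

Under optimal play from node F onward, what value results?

F (MIN): min(-82, 94, 0, 41) = -82

-82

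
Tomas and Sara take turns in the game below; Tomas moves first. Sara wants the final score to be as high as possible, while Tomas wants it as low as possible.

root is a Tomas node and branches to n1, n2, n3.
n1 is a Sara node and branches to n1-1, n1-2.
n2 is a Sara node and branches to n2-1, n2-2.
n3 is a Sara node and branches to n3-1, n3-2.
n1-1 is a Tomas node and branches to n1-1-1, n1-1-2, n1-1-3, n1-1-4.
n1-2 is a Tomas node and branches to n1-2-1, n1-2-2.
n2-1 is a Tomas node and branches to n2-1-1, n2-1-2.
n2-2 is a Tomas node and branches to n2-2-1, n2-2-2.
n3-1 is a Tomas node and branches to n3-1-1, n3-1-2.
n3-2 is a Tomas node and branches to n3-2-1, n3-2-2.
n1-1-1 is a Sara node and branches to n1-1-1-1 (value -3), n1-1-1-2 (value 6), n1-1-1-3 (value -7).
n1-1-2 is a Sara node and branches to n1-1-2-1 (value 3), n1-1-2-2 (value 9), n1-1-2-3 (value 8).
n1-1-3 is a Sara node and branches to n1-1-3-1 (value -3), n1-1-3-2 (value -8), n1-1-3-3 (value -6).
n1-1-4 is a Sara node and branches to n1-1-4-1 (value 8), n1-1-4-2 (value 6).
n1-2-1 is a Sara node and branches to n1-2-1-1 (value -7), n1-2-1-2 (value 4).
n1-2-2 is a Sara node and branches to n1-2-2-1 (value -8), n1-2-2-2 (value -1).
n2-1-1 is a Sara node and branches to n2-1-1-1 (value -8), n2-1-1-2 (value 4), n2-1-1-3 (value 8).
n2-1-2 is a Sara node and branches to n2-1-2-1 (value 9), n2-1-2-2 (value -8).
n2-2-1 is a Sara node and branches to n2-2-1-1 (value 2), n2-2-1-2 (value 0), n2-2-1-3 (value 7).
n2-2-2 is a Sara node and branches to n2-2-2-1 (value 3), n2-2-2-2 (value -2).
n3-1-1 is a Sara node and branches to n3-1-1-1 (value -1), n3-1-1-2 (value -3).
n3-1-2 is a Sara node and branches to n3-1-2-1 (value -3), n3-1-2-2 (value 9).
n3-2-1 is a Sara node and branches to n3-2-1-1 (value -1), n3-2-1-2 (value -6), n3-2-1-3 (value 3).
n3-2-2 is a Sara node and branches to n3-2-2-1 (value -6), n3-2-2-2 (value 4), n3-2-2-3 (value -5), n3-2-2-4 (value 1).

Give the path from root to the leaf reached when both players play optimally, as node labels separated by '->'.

root -> n1 -> n1-2 -> n1-2-2 -> n1-2-2-2

n1-1-1 (Sara): max(-3, 6, -7) = 6
n1-1-2 (Sara): max(3, 9, 8) = 9
n1-1-3 (Sara): max(-3, -8, -6) = -3
n1-1-4 (Sara): max(8, 6) = 8
n1-1 (Tomas): min(6, 9, -3, 8) = -3
n1-2-1 (Sara): max(-7, 4) = 4
n1-2-2 (Sara): max(-8, -1) = -1
n1-2 (Tomas): min(4, -1) = -1
n1 (Sara): max(-3, -1) = -1
n2-1-1 (Sara): max(-8, 4, 8) = 8
n2-1-2 (Sara): max(9, -8) = 9
n2-1 (Tomas): min(8, 9) = 8
n2-2-1 (Sara): max(2, 0, 7) = 7
n2-2-2 (Sara): max(3, -2) = 3
n2-2 (Tomas): min(7, 3) = 3
n2 (Sara): max(8, 3) = 8
n3-1-1 (Sara): max(-1, -3) = -1
n3-1-2 (Sara): max(-3, 9) = 9
n3-1 (Tomas): min(-1, 9) = -1
n3-2-1 (Sara): max(-1, -6, 3) = 3
n3-2-2 (Sara): max(-6, 4, -5, 1) = 4
n3-2 (Tomas): min(3, 4) = 3
n3 (Sara): max(-1, 3) = 3
root (Tomas): min(-1, 8, 3) = -1
At root, Tomas picks n1 (lowest: -1).
At n1, Sara picks n1-2 (highest: -1).
At n1-2, Tomas picks n1-2-2 (lowest: -1).
At n1-2-2, Sara picks n1-2-2-2 (highest: -1).
Terminal value -1.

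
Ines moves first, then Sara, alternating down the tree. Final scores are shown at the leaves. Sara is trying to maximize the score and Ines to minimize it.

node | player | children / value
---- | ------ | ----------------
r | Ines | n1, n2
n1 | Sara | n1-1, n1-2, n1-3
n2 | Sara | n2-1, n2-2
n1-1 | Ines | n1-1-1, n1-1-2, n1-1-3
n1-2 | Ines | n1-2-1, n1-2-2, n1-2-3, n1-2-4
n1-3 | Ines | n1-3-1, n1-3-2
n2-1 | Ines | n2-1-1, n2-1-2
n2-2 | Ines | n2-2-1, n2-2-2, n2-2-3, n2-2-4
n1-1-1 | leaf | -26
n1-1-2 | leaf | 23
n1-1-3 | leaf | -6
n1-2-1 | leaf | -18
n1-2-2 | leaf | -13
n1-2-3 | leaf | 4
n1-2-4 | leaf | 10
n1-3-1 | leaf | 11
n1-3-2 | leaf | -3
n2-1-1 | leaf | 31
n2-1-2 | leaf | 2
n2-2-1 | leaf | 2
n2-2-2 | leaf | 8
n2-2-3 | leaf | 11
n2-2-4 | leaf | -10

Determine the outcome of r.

n1-1 (Ines): min(-26, 23, -6) = -26
n1-2 (Ines): min(-18, -13, 4, 10) = -18
n1-3 (Ines): min(11, -3) = -3
n1 (Sara): max(-26, -18, -3) = -3
n2-1 (Ines): min(31, 2) = 2
n2-2 (Ines): min(2, 8, 11, -10) = -10
n2 (Sara): max(2, -10) = 2
r (Ines): min(-3, 2) = -3

-3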